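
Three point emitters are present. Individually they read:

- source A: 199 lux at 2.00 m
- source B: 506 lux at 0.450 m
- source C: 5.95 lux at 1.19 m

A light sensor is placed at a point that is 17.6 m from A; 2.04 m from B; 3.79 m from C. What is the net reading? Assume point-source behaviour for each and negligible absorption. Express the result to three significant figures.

27.8 lux

Each source contributes Iᵢ·(dᵢ/rᵢ)²; contributions add.
A: 199 × (2.00/17.6)² = 2.570 lux
B: 506 × (0.450/2.04)² = 24.62 lux
C: 5.95 × (1.19/3.79)² = 0.5866 lux
Total = 2.570 + 24.62 + 0.5866 = 27.78 lux.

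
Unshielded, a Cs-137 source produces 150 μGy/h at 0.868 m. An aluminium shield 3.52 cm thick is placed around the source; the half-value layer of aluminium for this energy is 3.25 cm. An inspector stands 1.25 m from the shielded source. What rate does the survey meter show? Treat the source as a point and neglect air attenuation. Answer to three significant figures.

34.1 μGy/h

Distance alone: 150 × (0.868/1.25)² = 150 × 0.4822 = 72.33 μGy/h.
Shield: 3.52/3.25 = 1.083 half-value layers → attenuation 2^(−1.083) = 0.4720.
Combined: 72.33 × 0.4720 = 34.14 μGy/h.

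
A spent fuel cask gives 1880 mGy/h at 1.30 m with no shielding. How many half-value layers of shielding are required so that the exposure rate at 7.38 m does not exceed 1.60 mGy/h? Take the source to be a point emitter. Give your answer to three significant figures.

5.19 half-value layers

At 7.38 m, distance alone gives 1880 × (1.30/7.38)² = 1880 × 0.03103 = 58.34 mGy/h.
Further attenuation needed: 58.34/1.60 = 36.46.
n = log₂(36.46) = 5.188 half-value layers.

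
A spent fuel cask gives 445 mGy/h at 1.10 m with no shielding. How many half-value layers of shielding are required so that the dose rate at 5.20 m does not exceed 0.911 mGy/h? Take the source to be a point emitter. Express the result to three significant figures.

4.45 half-value layers

At 5.20 m, distance alone gives 445 × (1.10/5.20)² = 445 × 0.04475 = 19.91 mGy/h.
Further attenuation needed: 19.91/0.911 = 21.86.
n = log₂(21.86) = 4.450 half-value layers.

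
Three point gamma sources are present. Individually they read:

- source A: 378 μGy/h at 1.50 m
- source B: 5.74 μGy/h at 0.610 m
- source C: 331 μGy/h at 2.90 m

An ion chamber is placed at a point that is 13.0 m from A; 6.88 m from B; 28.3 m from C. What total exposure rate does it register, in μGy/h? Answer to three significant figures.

By superposition, sum each source's inverse-square contribution:
A: 378 × (1.50/13.0)² = 5.033 μGy/h
B: 5.74 × (0.610/6.88)² = 0.04512 μGy/h
C: 331 × (2.90/28.3)² = 3.476 μGy/h
Total = 5.033 + 0.04512 + 3.476 = 8.554 μGy/h.

8.55 μGy/h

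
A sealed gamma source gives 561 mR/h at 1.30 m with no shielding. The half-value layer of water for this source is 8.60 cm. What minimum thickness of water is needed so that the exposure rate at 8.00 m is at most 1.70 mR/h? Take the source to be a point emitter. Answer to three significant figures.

26.9 cm

At 8.00 m, distance alone gives (1.30/8.00)² = 0.02641, so 561 × 0.02641 = 14.82 mR/h.
Further attenuation needed: 14.82/1.70 = 8.718.
n = log₂(8.718) = 3.124 half-value layers.
Thickness = 3.124 × 8.60 cm = 26.87 cm.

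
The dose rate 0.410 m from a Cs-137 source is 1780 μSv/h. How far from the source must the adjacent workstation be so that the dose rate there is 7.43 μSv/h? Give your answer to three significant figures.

Applying the 1/r² law, d₂ = d₁·√(I₁/I₂).
I₁/I₂ = 1780/7.43 = 239.6, so d₂ = 0.410 × √239.6 = 6.346 m.

6.35 m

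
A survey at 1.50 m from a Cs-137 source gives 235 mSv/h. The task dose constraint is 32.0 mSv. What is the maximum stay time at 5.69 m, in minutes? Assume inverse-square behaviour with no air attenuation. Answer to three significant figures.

Since intensity falls as 1/r², rate at 5.69 m:
(1.50/5.69)² = 0.06950, so 235 × 0.06950 = 16.33 mSv/h.
Stay time = 32.0 mSv ÷ 16.33 mSv/h = 1.960 h = 117.6 min.

118 min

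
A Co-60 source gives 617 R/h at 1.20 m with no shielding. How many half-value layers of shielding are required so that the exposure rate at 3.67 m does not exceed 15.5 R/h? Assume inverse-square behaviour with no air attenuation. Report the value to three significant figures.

At 3.67 m, distance alone gives 617 × (1.20/3.67)² = 617 × 0.1069 = 65.96 R/h.
Further attenuation needed: 65.96/15.5 = 4.255.
n = log₂(4.255) = 2.089 half-value layers.

2.09 half-value layers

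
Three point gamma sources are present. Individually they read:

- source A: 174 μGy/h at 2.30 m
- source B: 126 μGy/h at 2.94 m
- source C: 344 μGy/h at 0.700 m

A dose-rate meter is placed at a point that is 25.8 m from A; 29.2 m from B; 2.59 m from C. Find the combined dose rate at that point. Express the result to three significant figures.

Each source contributes Iᵢ·(dᵢ/rᵢ)²; contributions add.
A: 174 × (2.30/25.8)² = 1.383 μGy/h
B: 126 × (2.94/29.2)² = 1.277 μGy/h
C: 344 × (0.700/2.59)² = 25.13 μGy/h
Total = 1.383 + 1.277 + 25.13 = 27.79 μGy/h.

27.8 μGy/h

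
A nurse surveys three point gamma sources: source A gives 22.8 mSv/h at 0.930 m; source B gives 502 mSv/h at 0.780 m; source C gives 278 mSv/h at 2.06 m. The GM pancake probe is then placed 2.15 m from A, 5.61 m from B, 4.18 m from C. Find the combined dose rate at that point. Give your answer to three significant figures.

Each source contributes Iᵢ·(dᵢ/rᵢ)²; contributions add.
A: 22.8 × (0.930/2.15)² = 4.266 mSv/h
B: 502 × (0.780/5.61)² = 9.704 mSv/h
C: 278 × (2.06/4.18)² = 67.52 mSv/h
Total = 4.266 + 9.704 + 67.52 = 81.49 mSv/h.

81.5 mSv/h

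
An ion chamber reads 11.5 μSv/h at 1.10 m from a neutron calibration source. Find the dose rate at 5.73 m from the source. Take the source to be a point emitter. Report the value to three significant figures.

Intensity scales as (d₁/d₂)², so the rate at 5.73 m is
(1.10/5.73)² = 0.03685, so 11.5 × 0.03685 = 0.4238 μSv/h.

0.424 μSv/h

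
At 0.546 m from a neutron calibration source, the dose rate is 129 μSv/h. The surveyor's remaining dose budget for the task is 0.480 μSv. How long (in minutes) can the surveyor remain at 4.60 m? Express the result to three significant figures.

Intensity scales as (d₁/d₂)², so rate at 4.60 m:
(0.546/4.60)² = 0.01409, so 129 × 0.01409 = 1.818 μSv/h.
Stay time = 0.480 μSv ÷ 1.818 μSv/h = 0.2640 h = 15.84 min.

15.8 min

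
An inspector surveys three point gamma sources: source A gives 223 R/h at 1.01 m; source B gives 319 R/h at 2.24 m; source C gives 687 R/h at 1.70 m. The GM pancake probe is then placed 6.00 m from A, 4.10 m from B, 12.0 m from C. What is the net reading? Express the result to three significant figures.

Each source contributes Iᵢ·(dᵢ/rᵢ)²; contributions add.
A: 223 × (1.01/6.00)² = 6.319 R/h
B: 319 × (2.24/4.10)² = 95.22 R/h
C: 687 × (1.70/12.0)² = 13.79 R/h
Total = 6.319 + 95.22 + 13.79 = 115.3 R/h.

115 R/h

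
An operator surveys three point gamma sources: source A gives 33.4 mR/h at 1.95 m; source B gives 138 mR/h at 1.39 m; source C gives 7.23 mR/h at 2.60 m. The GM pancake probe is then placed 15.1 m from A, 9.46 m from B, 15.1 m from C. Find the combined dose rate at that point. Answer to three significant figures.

By superposition, sum each source's inverse-square contribution:
A: 33.4 × (1.95/15.1)² = 0.5570 mR/h
B: 138 × (1.39/9.46)² = 2.979 mR/h
C: 7.23 × (2.60/15.1)² = 0.2144 mR/h
Total = 0.5570 + 2.979 + 0.2144 = 3.750 mR/h.

3.75 mR/h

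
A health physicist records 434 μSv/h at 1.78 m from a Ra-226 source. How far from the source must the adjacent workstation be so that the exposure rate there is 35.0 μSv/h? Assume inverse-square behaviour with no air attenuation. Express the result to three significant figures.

6.27 m

Applying the 1/r² law, d₂ = d₁·√(I₁/I₂).
I₁/I₂ = 434/35.0 = 12.40, so d₂ = 1.78 × √12.40 = 6.268 m.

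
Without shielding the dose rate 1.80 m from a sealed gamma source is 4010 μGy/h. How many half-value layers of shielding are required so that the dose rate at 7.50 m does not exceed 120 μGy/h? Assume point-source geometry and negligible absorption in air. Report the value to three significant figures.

0.945 half-value layers

At 7.50 m, distance alone gives 4010 × (1.80/7.50)² = 4010 × 0.05760 = 231.0 μGy/h.
Further attenuation needed: 231.0/120 = 1.925.
n = log₂(1.925) = 0.9449 half-value layers.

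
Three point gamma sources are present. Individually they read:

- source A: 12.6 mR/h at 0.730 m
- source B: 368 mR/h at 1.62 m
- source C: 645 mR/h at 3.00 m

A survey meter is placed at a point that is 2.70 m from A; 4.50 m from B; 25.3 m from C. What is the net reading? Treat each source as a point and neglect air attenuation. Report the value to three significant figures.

Each source contributes Iᵢ·(dᵢ/rᵢ)²; contributions add.
A: 12.6 × (0.730/2.70)² = 0.9211 mR/h
B: 368 × (1.62/4.50)² = 47.69 mR/h
C: 645 × (3.00/25.3)² = 9.069 mR/h
Total = 0.9211 + 47.69 + 9.069 = 57.68 mR/h.

57.7 mR/h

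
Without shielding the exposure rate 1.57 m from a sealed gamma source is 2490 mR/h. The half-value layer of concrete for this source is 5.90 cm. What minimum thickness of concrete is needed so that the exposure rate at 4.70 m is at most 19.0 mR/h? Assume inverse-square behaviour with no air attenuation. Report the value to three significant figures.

At 4.70 m, distance alone gives 2490 × (1.57/4.70)² = 2490 × 0.1116 = 277.9 mR/h.
Further attenuation needed: 277.9/19.0 = 14.63.
n = log₂(14.63) = 3.871 half-value layers.
Thickness = 3.871 × 5.90 cm = 22.84 cm.

22.8 cm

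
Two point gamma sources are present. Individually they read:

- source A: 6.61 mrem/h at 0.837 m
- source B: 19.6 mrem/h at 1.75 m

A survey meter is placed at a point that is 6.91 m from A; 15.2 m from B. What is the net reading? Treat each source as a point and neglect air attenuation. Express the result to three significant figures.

0.357 mrem/h

By superposition, sum each source's inverse-square contribution:
A: 6.61 × (0.837/6.91)² = 0.09698 mrem/h
B: 19.6 × (1.75/15.2)² = 0.2598 mrem/h
Total = 0.09698 + 0.2598 = 0.3568 mrem/h.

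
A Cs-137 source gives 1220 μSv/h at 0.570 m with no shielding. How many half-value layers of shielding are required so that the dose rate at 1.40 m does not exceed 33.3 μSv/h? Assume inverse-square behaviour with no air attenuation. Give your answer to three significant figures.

At 1.40 m, distance alone gives (0.570/1.40)² = 0.1658, so 1220 × 0.1658 = 202.3 μSv/h.
Further attenuation needed: 202.3/33.3 = 6.075.
n = log₂(6.075) = 2.603 half-value layers.

2.60 half-value layers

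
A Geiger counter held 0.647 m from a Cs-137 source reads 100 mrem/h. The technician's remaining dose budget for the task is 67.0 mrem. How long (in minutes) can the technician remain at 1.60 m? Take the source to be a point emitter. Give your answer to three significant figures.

246 min

By the inverse-square law, rate at 1.60 m:
100 × (0.647/1.60)² = 100 × 0.1635 = 16.35 mrem/h.
Stay time = 67.0 mrem ÷ 16.35 mrem/h = 4.098 h = 245.9 min.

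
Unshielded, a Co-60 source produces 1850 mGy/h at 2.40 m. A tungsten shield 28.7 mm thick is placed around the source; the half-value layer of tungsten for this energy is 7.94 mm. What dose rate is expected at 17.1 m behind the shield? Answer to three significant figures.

2.98 mGy/h

Distance alone: 1850 × (2.40/17.1)² = 1850 × 0.01970 = 36.45 mGy/h.
Shield: 28.7/7.94 = 3.615 half-value layers → attenuation 2^(−3.615) = 0.08162.
Combined: 36.45 × 0.08162 = 2.975 mGy/h.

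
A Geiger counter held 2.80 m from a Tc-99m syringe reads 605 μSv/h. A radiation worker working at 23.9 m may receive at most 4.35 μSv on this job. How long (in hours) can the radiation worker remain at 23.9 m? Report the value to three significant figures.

0.524 h

Intensity scales as (d₁/d₂)², so rate at 23.9 m:
(2.80/23.9)² = 0.01373, so 605 × 0.01373 = 8.307 μSv/h.
Stay time = 4.35 μSv ÷ 8.307 μSv/h = 0.5237 h.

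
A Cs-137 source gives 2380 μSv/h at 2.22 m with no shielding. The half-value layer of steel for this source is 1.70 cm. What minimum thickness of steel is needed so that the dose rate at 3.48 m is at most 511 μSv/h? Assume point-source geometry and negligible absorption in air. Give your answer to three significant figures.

1.57 cm

At 3.48 m, distance alone gives (2.22/3.48)² = 0.4070, so 2380 × 0.4070 = 968.7 μSv/h.
Further attenuation needed: 968.7/511 = 1.896.
n = log₂(1.896) = 0.9230 half-value layers.
Thickness = 0.9230 × 1.70 cm = 1.569 cm.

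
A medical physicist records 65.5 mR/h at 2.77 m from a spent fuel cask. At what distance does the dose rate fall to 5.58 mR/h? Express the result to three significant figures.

Since intensity falls as 1/r², d₂ = d₁·√(I₁/I₂).
I₁/I₂ = 65.5/5.58 = 11.74, so d₂ = 2.77 × √11.74 = 9.491 m.

9.49 m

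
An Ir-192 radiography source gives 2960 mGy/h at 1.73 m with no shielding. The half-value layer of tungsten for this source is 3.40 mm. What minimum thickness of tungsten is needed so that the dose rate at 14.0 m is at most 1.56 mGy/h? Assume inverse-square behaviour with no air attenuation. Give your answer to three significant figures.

At 14.0 m, distance alone gives 2960 × (1.73/14.0)² = 2960 × 0.01527 = 45.20 mGy/h.
Further attenuation needed: 45.20/1.56 = 28.97.
n = log₂(28.97) = 4.856 half-value layers.
Thickness = 4.856 × 3.40 mm = 16.51 mm.

16.5 mm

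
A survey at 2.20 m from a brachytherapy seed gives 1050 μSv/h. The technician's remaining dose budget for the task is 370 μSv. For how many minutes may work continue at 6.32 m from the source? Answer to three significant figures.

Applying the 1/r² law, rate at 6.32 m:
1050 × (2.20/6.32)² = 1050 × 0.1212 = 127.3 μSv/h.
Stay time = 370 μSv ÷ 127.3 μSv/h = 2.907 h = 174.4 min.

174 min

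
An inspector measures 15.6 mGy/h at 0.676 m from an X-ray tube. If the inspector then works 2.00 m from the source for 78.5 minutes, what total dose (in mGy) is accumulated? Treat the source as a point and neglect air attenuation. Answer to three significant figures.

Since intensity falls as 1/r², rate at 2.00 m:
15.6 × (0.676/2.00)² = 15.6 × 0.1142 = 1.782 mGy/h.
Dose = rate × time = 1.782 mGy/h × 1.308 h = 2.331 mGy.

2.33 mGy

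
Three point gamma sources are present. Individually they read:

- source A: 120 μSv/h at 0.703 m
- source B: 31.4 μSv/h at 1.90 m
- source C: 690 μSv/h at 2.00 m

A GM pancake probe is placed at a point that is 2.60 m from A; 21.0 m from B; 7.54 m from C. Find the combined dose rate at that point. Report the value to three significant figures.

Each source contributes Iᵢ·(dᵢ/rᵢ)²; contributions add.
A: 120 × (0.703/2.60)² = 8.773 μSv/h
B: 31.4 × (1.90/21.0)² = 0.2570 μSv/h
C: 690 × (2.00/7.54)² = 48.55 μSv/h
Total = 8.773 + 0.2570 + 48.55 = 57.58 μSv/h.

57.6 μSv/h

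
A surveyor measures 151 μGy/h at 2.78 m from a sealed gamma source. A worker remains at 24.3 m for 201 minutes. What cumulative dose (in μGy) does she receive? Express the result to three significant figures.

Applying the 1/r² law, rate at 24.3 m:
151 × (2.78/24.3)² = 151 × 0.01309 = 1.977 μGy/h.
Dose = rate × time = 1.977 μGy/h × 3.350 h = 6.623 μGy.

6.62 μGy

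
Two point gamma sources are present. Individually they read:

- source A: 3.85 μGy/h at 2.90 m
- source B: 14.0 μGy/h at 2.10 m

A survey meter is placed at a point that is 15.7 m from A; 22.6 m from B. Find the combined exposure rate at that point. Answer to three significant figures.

0.252 μGy/h

Each source contributes Iᵢ·(dᵢ/rᵢ)²; contributions add.
A: 3.85 × (2.90/15.7)² = 0.1314 μGy/h
B: 14.0 × (2.10/22.6)² = 0.1209 μGy/h
Total = 0.1314 + 0.1209 = 0.2523 μGy/h.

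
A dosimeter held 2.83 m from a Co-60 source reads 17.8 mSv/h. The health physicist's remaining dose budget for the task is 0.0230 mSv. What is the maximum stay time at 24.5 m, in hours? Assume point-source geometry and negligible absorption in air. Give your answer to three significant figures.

Using I₁d₁² = I₂d₂², rate at 24.5 m:
17.8 × (2.83/24.5)² = 17.8 × 0.01334 = 0.2375 mSv/h.
Stay time = 0.0230 mSv ÷ 0.2375 mSv/h = 0.09684 h.

0.0968 h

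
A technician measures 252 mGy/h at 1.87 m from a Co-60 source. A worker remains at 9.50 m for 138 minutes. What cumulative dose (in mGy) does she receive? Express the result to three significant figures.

Applying the 1/r² law, rate at 9.50 m:
252 × (1.87/9.50)² = 252 × 0.03875 = 9.765 mGy/h.
Dose = rate × time = 9.765 mGy/h × 2.300 h = 22.46 mGy.

22.5 mGy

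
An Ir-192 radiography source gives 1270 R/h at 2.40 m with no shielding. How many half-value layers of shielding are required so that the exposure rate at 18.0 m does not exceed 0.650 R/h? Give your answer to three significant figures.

At 18.0 m, distance alone gives (2.40/18.0)² = 0.01778, so 1270 × 0.01778 = 22.58 R/h.
Further attenuation needed: 22.58/0.650 = 34.74.
n = log₂(34.74) = 5.119 half-value layers.

5.12 half-value layers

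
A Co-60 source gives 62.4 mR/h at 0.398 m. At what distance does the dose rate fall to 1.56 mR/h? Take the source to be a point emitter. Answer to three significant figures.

Using I₁d₁² = I₂d₂², d₂ = d₁·√(I₁/I₂).
I₁/I₂ = 62.4/1.56 = 40.00, so d₂ = 0.398 × √40.00 = 2.517 m.

2.52 m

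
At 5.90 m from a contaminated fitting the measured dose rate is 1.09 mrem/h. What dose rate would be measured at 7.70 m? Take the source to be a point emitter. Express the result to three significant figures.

0.640 mrem/h

Intensity scales as (d₁/d₂)², so scaling from 5.90 m to 7.70 m:
(5.90/7.70)² = 0.5871, so 1.09 × 0.5871 = 0.6399 mrem/h.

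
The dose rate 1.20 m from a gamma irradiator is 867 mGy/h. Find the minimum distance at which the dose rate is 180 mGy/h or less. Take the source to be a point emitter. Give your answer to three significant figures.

By the inverse-square law, d₂ = d₁·√(I₁/I₂).
I₁/I₂ = 867/180 = 4.817, so d₂ = 1.20 × √4.817 = 2.634 m.

2.63 m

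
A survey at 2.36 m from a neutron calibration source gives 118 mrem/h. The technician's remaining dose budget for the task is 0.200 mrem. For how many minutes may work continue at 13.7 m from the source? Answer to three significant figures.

Since intensity falls as 1/r², rate at 13.7 m:
118 × (2.36/13.7)² = 118 × 0.02967 = 3.501 mrem/h.
Stay time = 0.200 mrem ÷ 3.501 mrem/h = 0.05713 h = 3.428 min.

3.43 min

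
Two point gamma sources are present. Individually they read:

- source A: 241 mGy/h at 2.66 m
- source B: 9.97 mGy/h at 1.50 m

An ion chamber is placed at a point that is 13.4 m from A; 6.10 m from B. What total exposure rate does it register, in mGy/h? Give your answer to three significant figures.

Each source contributes Iᵢ·(dᵢ/rᵢ)²; contributions add.
A: 241 × (2.66/13.4)² = 9.497 mGy/h
B: 9.97 × (1.50/6.10)² = 0.6029 mGy/h
Total = 9.497 + 0.6029 = 10.10 mGy/h.

10.1 mGy/h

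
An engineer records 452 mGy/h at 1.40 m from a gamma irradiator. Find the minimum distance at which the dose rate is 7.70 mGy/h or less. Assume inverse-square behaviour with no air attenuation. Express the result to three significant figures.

10.7 m

Using I₁d₁² = I₂d₂², d₂ = d₁·√(I₁/I₂).
I₁/I₂ = 452/7.70 = 58.70, so d₂ = 1.40 × √58.70 = 10.73 m.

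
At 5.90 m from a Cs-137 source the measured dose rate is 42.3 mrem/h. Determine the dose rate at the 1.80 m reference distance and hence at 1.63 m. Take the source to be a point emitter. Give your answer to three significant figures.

454 mrem/h; 554 mrem/h

Since intensity falls as 1/r²,
At 1.80 m: (5.90/1.80)² = 10.74, so 42.3 × 10.74 = 454.3 mrem/h
At 1.63 m: (1.80/1.63)² = 1.219, so 454.3 × 1.219 = 553.8 mrem/h.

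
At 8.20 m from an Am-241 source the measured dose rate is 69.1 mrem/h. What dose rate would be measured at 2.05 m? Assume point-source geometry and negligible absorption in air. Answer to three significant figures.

Applying the 1/r² law, scaling from 8.20 m to 2.05 m:
(8.20/2.05)² = 16.00, so 69.1 × 16.00 = 1106 mrem/h.

1110 mrem/h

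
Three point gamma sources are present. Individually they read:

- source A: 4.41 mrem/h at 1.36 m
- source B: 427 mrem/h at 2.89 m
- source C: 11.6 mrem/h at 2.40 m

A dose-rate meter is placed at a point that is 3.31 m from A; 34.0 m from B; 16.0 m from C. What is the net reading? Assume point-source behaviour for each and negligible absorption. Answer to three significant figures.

4.09 mrem/h

Each source contributes Iᵢ·(dᵢ/rᵢ)²; contributions add.
A: 4.41 × (1.36/3.31)² = 0.7445 mrem/h
B: 427 × (2.89/34.0)² = 3.085 mrem/h
C: 11.6 × (2.40/16.0)² = 0.2610 mrem/h
Total = 0.7445 + 3.085 + 0.2610 = 4.091 mrem/h.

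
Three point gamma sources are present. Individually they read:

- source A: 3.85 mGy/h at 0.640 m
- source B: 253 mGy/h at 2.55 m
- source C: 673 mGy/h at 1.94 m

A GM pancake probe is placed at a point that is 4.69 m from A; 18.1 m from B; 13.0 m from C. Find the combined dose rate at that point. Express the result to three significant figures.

20.1 mGy/h

Each source contributes Iᵢ·(dᵢ/rᵢ)²; contributions add.
A: 3.85 × (0.640/4.69)² = 0.07169 mGy/h
B: 253 × (2.55/18.1)² = 5.022 mGy/h
C: 673 × (1.94/13.0)² = 14.99 mGy/h
Total = 0.07169 + 5.022 + 14.99 = 20.08 mGy/h.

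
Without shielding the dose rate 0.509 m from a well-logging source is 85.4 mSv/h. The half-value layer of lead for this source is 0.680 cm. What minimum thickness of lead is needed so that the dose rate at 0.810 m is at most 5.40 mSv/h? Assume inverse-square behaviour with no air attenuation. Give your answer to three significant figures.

1.80 cm

At 0.810 m, distance alone gives (0.509/0.810)² = 0.3949, so 85.4 × 0.3949 = 33.72 mSv/h.
Further attenuation needed: 33.72/5.40 = 6.244.
n = log₂(6.244) = 2.642 half-value layers.
Thickness = 2.642 × 0.680 cm = 1.797 cm.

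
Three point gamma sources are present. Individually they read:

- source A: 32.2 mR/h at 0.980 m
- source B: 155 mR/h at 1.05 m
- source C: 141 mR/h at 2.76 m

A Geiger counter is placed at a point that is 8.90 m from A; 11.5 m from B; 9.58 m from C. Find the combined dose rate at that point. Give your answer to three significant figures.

By superposition, sum each source's inverse-square contribution:
A: 32.2 × (0.980/8.90)² = 0.3904 mR/h
B: 155 × (1.05/11.5)² = 1.292 mR/h
C: 141 × (2.76/9.58)² = 11.70 mR/h
Total = 0.3904 + 1.292 + 11.70 = 13.38 mR/h.

13.4 mR/h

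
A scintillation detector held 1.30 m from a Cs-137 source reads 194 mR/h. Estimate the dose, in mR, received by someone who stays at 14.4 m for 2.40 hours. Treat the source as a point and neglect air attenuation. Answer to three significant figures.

By the inverse-square law, rate at 14.4 m:
194 × (1.30/14.4)² = 194 × 0.008150 = 1.581 mR/h.
Dose = rate × time = 1.581 mR/h × 2.400 h = 3.794 mR.

3.79 mR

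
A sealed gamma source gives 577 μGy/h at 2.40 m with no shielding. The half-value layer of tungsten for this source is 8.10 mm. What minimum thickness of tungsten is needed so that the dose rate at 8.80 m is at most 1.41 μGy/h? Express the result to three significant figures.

39.9 mm

At 8.80 m, distance alone gives 577 × (2.40/8.80)² = 577 × 0.07438 = 42.92 μGy/h.
Further attenuation needed: 42.92/1.41 = 30.44.
n = log₂(30.44) = 4.928 half-value layers.
Thickness = 4.928 × 8.10 mm = 39.92 mm.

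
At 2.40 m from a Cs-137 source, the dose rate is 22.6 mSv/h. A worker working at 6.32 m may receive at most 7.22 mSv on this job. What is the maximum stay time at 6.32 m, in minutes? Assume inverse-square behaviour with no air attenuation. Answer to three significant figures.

By the inverse-square law, rate at 6.32 m:
22.6 × (2.40/6.32)² = 22.6 × 0.1442 = 3.259 mSv/h.
Stay time = 7.22 mSv ÷ 3.259 mSv/h = 2.215 h = 132.9 min.

133 min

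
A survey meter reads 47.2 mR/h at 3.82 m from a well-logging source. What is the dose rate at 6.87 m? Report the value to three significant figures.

Intensity scales as (d₁/d₂)², so the rate at 6.87 m is
47.2 × (3.82/6.87)² = 47.2 × 0.3092 = 14.59 mR/h.

14.6 mR/h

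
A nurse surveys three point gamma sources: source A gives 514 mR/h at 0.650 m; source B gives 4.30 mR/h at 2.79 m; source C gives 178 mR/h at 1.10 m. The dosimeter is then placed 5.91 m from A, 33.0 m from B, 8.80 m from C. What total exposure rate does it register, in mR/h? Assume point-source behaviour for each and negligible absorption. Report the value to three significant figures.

Each source contributes Iᵢ·(dᵢ/rᵢ)²; contributions add.
A: 514 × (0.650/5.91)² = 6.217 mR/h
B: 4.30 × (2.79/33.0)² = 0.03074 mR/h
C: 178 × (1.10/8.80)² = 2.781 mR/h
Total = 6.217 + 0.03074 + 2.781 = 9.029 mR/h.

9.03 mR/h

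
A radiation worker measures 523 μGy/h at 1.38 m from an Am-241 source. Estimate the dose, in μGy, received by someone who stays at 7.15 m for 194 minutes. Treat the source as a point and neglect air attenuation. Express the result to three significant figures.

63.0 μGy

By the inverse-square law, rate at 7.15 m:
(1.38/7.15)² = 0.03725, so 523 × 0.03725 = 19.48 μGy/h.
Dose = rate × time = 19.48 μGy/h × 3.233 h = 62.98 μGy.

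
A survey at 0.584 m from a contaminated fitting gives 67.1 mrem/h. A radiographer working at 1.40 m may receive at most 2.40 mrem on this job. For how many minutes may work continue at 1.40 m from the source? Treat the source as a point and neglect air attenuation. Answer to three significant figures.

12.3 min

Using I₁d₁² = I₂d₂², rate at 1.40 m:
(0.584/1.40)² = 0.1740, so 67.1 × 0.1740 = 11.68 mrem/h.
Stay time = 2.40 mrem ÷ 11.68 mrem/h = 0.2055 h = 12.33 min.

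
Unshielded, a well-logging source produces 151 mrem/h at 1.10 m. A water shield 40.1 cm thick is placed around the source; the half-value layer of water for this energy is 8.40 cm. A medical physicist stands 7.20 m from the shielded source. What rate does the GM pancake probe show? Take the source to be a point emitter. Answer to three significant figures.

Distance alone: (1.10/7.20)² = 0.02334, so 151 × 0.02334 = 3.524 mrem/h.
Shield: 40.1/8.40 = 4.774 half-value layers → attenuation 2^(−4.774) = 0.03655.
Combined: 3.524 × 0.03655 = 0.1288 mrem/h.

0.129 mrem/h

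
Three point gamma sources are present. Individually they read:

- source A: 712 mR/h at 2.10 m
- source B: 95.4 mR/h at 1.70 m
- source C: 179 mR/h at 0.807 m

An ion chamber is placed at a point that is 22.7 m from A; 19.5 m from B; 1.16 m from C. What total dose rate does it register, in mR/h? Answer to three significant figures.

93.5 mR/h

Each source contributes Iᵢ·(dᵢ/rᵢ)²; contributions add.
A: 712 × (2.10/22.7)² = 6.094 mR/h
B: 95.4 × (1.70/19.5)² = 0.7251 mR/h
C: 179 × (0.807/1.16)² = 86.63 mR/h
Total = 6.094 + 0.7251 + 86.63 = 93.45 mR/h.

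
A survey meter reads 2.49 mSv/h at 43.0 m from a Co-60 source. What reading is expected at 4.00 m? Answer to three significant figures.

Applying the 1/r² law, the rate at 4.00 m is
(43.0/4.00)² = 115.6, so 2.49 × 115.6 = 287.8 mSv/h.

288 mSv/h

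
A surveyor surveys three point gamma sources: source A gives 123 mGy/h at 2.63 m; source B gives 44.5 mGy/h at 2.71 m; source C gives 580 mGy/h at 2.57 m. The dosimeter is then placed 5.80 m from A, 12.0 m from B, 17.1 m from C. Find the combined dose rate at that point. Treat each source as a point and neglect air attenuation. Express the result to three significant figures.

40.7 mGy/h

Each source contributes Iᵢ·(dᵢ/rᵢ)²; contributions add.
A: 123 × (2.63/5.80)² = 25.29 mGy/h
B: 44.5 × (2.71/12.0)² = 2.270 mGy/h
C: 580 × (2.57/17.1)² = 13.10 mGy/h
Total = 25.29 + 2.270 + 13.10 = 40.66 mGy/h.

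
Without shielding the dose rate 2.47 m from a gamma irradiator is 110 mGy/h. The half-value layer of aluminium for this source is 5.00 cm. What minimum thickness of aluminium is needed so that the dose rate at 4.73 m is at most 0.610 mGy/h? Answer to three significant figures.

At 4.73 m, distance alone gives 110 × (2.47/4.73)² = 110 × 0.2727 = 30.00 mGy/h.
Further attenuation needed: 30.00/0.610 = 49.18.
n = log₂(49.18) = 5.620 half-value layers.
Thickness = 5.620 × 5.00 cm = 28.10 cm.

28.1 cm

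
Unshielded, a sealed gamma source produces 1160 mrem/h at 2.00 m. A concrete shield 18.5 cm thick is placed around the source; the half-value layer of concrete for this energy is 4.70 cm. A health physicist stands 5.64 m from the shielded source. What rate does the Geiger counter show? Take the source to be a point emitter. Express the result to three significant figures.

Distance alone: 1160 × (2.00/5.64)² = 1160 × 0.1257 = 145.8 mrem/h.
Shield: 18.5/4.70 = 3.936 half-value layers → attenuation 2^(−3.936) = 0.06534.
Combined: 145.8 × 0.06534 = 9.527 mrem/h.

9.53 mrem/h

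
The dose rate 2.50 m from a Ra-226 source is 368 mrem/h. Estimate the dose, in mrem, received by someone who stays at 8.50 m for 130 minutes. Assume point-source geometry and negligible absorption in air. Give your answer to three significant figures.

Applying the 1/r² law, rate at 8.50 m:
368 × (2.50/8.50)² = 368 × 0.08651 = 31.84 mrem/h.
Dose = rate × time = 31.84 mrem/h × 2.167 h = 69.00 mrem.

69.0 mrem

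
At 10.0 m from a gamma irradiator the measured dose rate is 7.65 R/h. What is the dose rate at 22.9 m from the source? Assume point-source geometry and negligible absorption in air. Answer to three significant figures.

Applying the 1/r² law, scaling from 10.0 m to 22.9 m:
(10.0/22.9)² = 0.1907, so 7.65 × 0.1907 = 1.459 R/h.

1.46 R/h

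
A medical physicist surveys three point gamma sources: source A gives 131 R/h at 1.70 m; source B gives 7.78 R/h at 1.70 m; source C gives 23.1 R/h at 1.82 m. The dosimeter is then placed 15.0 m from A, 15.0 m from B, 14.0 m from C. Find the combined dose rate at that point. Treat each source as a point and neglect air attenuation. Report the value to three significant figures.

Each source contributes Iᵢ·(dᵢ/rᵢ)²; contributions add.
A: 131 × (1.70/15.0)² = 1.683 R/h
B: 7.78 × (1.70/15.0)² = 0.09993 R/h
C: 23.1 × (1.82/14.0)² = 0.3904 R/h
Total = 1.683 + 0.09993 + 0.3904 = 2.173 R/h.

2.17 R/h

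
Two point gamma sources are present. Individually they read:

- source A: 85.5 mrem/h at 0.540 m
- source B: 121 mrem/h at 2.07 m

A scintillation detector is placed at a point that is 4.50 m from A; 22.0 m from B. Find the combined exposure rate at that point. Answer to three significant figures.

Each source contributes Iᵢ·(dᵢ/rᵢ)²; contributions add.
A: 85.5 × (0.540/4.50)² = 1.231 mrem/h
B: 121 × (2.07/22.0)² = 1.071 mrem/h
Total = 1.231 + 1.071 = 2.302 mrem/h.

2.30 mrem/h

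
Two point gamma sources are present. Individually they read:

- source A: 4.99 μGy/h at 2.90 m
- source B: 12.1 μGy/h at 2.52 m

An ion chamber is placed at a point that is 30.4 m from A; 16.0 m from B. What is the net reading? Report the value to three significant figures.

0.346 μGy/h

Each source contributes Iᵢ·(dᵢ/rᵢ)²; contributions add.
A: 4.99 × (2.90/30.4)² = 0.04541 μGy/h
B: 12.1 × (2.52/16.0)² = 0.3002 μGy/h
Total = 0.04541 + 0.3002 = 0.3456 μGy/h.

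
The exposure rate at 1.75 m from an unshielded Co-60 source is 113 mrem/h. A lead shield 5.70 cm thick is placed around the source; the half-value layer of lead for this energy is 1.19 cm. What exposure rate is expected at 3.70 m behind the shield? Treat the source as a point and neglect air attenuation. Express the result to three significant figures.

0.914 mrem/h

Distance alone: 113 × (1.75/3.70)² = 113 × 0.2237 = 25.28 mrem/h.
Shield: 5.70/1.19 = 4.790 half-value layers → attenuation 2^(−4.790) = 0.03615.
Combined: 25.28 × 0.03615 = 0.9139 mrem/h.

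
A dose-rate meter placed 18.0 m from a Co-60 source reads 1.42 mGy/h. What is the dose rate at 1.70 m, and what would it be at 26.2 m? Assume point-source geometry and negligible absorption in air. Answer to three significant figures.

159 mGy/h; 0.670 mGy/h

Applying the 1/r² law,
At 1.70 m: (18.0/1.70)² = 112.1, so 1.42 × 112.1 = 159.2 mGy/h
At 26.2 m: (1.70/26.2)² = 0.004210, so 159.2 × 0.004210 = 0.6702 mGy/h.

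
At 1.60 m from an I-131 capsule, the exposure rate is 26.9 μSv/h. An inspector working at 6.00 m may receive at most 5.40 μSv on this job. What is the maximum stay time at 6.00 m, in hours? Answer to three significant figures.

Applying the 1/r² law, rate at 6.00 m:
(1.60/6.00)² = 0.07111, so 26.9 × 0.07111 = 1.913 μSv/h.
Stay time = 5.40 μSv ÷ 1.913 μSv/h = 2.823 h.

2.82 h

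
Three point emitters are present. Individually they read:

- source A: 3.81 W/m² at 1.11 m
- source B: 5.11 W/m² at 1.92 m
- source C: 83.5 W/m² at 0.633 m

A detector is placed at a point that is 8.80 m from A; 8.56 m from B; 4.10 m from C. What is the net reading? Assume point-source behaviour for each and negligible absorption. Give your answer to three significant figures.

2.31 W/m²

Each source contributes Iᵢ·(dᵢ/rᵢ)²; contributions add.
A: 3.81 × (1.11/8.80)² = 0.06062 W/m²
B: 5.11 × (1.92/8.56)² = 0.2571 W/m²
C: 83.5 × (0.633/4.10)² = 1.990 W/m²
Total = 0.06062 + 0.2571 + 1.990 = 2.308 W/m².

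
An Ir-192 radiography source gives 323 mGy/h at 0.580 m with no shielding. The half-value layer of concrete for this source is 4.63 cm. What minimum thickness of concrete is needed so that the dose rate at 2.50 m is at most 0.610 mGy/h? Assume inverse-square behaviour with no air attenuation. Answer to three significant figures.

22.4 cm

At 2.50 m, distance alone gives (0.580/2.50)² = 0.05382, so 323 × 0.05382 = 17.38 mGy/h.
Further attenuation needed: 17.38/0.610 = 28.49.
n = log₂(28.49) = 4.832 half-value layers.
Thickness = 4.832 × 4.63 cm = 22.37 cm.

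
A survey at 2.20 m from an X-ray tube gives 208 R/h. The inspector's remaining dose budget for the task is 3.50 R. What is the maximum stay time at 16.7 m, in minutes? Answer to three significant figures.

58.2 min

Since intensity falls as 1/r², rate at 16.7 m:
208 × (2.20/16.7)² = 208 × 0.01735 = 3.609 R/h.
Stay time = 3.50 R ÷ 3.609 R/h = 0.9698 h = 58.19 min.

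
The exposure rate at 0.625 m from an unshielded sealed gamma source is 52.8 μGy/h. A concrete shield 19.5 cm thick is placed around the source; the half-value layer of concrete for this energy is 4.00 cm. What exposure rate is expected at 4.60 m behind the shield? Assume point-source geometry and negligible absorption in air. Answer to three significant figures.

Distance alone: (0.625/4.60)² = 0.01846, so 52.8 × 0.01846 = 0.9747 μGy/h.
Shield: 19.5/4.00 = 4.875 half-value layers → attenuation 2^(−4.875) = 0.03408.
Combined: 0.9747 × 0.03408 = 0.03322 μGy/h.

0.0332 μGy/h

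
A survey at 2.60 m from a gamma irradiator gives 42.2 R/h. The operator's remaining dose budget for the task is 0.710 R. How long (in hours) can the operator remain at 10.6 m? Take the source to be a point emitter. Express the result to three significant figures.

Since intensity falls as 1/r², rate at 10.6 m:
(2.60/10.6)² = 0.06016, so 42.2 × 0.06016 = 2.539 R/h.
Stay time = 0.710 R ÷ 2.539 R/h = 0.2796 h.

0.280 h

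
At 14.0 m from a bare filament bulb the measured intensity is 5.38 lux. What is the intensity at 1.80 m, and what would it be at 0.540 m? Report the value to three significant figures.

Since intensity falls as 1/r²,
At 1.80 m: (14.0/1.80)² = 60.49, so 5.38 × 60.49 = 325.4 lux
At 0.540 m: 325.4 × (1.80/0.540)² = 325.4 × 11.11 = 3615 lux.

325 lux; 3620 lux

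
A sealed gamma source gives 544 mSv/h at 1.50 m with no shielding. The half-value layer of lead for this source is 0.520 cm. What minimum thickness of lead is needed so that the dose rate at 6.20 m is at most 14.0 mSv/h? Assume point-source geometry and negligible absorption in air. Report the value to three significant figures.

At 6.20 m, distance alone gives (1.50/6.20)² = 0.05853, so 544 × 0.05853 = 31.84 mSv/h.
Further attenuation needed: 31.84/14.0 = 2.274.
n = log₂(2.274) = 1.185 half-value layers.
Thickness = 1.185 × 0.520 cm = 0.6162 cm.

0.616 cm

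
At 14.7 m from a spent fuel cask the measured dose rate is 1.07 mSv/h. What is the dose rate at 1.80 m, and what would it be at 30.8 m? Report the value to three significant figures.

71.4 mSv/h; 0.244 mSv/h

Intensity scales as (d₁/d₂)², so
At 1.80 m: 1.07 × (14.7/1.80)² = 1.07 × 66.69 = 71.36 mSv/h
At 30.8 m: (1.80/30.8)² = 0.003415, so 71.36 × 0.003415 = 0.2437 mSv/h.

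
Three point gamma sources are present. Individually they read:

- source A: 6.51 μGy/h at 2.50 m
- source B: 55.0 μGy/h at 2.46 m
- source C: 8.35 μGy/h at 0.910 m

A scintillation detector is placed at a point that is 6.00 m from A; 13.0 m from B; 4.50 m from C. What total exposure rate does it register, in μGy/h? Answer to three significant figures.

3.44 μGy/h

Each source contributes Iᵢ·(dᵢ/rᵢ)²; contributions add.
A: 6.51 × (2.50/6.00)² = 1.130 μGy/h
B: 55.0 × (2.46/13.0)² = 1.969 μGy/h
C: 8.35 × (0.910/4.50)² = 0.3415 μGy/h
Total = 1.130 + 1.969 + 0.3415 = 3.441 μGy/h.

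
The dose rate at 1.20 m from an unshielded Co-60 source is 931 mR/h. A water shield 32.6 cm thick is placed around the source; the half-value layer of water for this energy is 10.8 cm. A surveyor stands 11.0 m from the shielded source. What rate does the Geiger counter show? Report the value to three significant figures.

Distance alone: 931 × (1.20/11.0)² = 931 × 0.01190 = 11.08 mR/h.
Shield: 32.6/10.8 = 3.019 half-value layers → attenuation 2^(−3.019) = 0.1234.
Combined: 11.08 × 0.1234 = 1.367 mR/h.

1.37 mR/h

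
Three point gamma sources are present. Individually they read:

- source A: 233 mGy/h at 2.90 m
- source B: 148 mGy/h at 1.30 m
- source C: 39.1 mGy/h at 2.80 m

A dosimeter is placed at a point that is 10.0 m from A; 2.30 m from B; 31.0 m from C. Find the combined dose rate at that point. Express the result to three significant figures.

67.2 mGy/h

By superposition, sum each source's inverse-square contribution:
A: 233 × (2.90/10.0)² = 19.60 mGy/h
B: 148 × (1.30/2.30)² = 47.28 mGy/h
C: 39.1 × (2.80/31.0)² = 0.3190 mGy/h
Total = 19.60 + 47.28 + 0.3190 = 67.20 mGy/h.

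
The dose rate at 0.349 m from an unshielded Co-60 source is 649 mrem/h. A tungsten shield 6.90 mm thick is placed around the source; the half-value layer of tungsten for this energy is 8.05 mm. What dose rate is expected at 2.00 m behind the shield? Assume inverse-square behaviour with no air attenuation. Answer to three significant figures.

10.9 mrem/h

Distance alone: 649 × (0.349/2.00)² = 649 × 0.03045 = 19.76 mrem/h.
Shield: 6.90/8.05 = 0.8571 half-value layers → attenuation 2^(−0.8571) = 0.5521.
Combined: 19.76 × 0.5521 = 10.91 mrem/h.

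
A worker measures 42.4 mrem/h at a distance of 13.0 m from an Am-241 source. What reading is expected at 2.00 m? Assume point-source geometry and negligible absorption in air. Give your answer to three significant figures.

By the inverse-square law, the rate at 2.00 m is
(13.0/2.00)² = 42.25, so 42.4 × 42.25 = 1791 mrem/h.

1790 mrem/h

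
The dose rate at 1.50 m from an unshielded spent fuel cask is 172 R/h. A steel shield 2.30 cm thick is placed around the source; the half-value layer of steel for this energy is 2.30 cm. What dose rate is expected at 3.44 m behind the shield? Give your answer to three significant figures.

16.4 R/h

Distance alone: 172 × (1.50/3.44)² = 172 × 0.1901 = 32.70 R/h.
Shield: 2.30/2.30 = 1.000 half-value layers → attenuation 2^(−1.000) = 0.5000.
Combined: 32.70 × 0.5000 = 16.35 R/h.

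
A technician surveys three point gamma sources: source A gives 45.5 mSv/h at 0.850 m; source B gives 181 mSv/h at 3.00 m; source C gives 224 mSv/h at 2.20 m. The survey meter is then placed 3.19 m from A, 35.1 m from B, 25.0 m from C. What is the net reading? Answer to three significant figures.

By superposition, sum each source's inverse-square contribution:
A: 45.5 × (0.850/3.19)² = 3.230 mSv/h
B: 181 × (3.00/35.1)² = 1.322 mSv/h
C: 224 × (2.20/25.0)² = 1.735 mSv/h
Total = 3.230 + 1.322 + 1.735 = 6.287 mSv/h.

6.29 mSv/h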